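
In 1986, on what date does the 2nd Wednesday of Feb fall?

Feb 12, 1986

Feb 1986 begins on a Saturday, so the first Wednesday is Feb 5 (4 days later).
The 2nd Wednesday is 1 weeks later: 5 + 7 = 12.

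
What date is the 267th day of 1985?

January has 31 days (267 − 31 = 236 remain).
February has 28 days (236 − 28 = 208 remain).
March has 31 days (208 − 31 = 177 remain).
April has 30 days (177 − 30 = 147 remain).
May has 31 days (147 − 31 = 116 remain).
June has 30 days (116 − 30 = 86 remain).
July has 31 days (86 − 31 = 55 remain).
August has 31 days (55 − 31 = 24 remain).
24 into September → September 24.

24 September 1985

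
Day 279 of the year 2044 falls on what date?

5 October 2044

January has 31 days (279 − 31 = 248 remain).
February has 29 days (248 − 29 = 219 remain).
March has 31 days (219 − 31 = 188 remain).
April has 30 days (188 − 30 = 158 remain).
May has 31 days (158 − 31 = 127 remain).
June has 30 days (127 − 30 = 97 remain).
July has 31 days (97 − 31 = 66 remain).
August has 31 days (66 − 31 = 35 remain).
September has 30 days (35 − 30 = 5 remain).
5 into October → October 5.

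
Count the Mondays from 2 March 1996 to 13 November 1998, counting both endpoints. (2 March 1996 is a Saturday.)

141

2 March 1996 is a Saturday; the first Monday on or after it is 4 March 1996 (2 days later).
From 4 March 1996 to 13 November 1998: 302 + 365 + 317 = 984 days (rest of 1996, 1997, to 13 November 1998 in 1998).
984 ÷ 7 = 140 full weeks with remainder 4, so 140 more Mondays after the first → 141.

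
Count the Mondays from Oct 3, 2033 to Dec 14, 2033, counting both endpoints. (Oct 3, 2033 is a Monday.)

Oct 3, 2033 is a Monday; the first Monday on or after it is Oct 3, 2033.
From Oct 3, 2033 to Dec 14, 2033: 28 + 30 + 14 = 72 days (rest of Oct, Nov, Dec).
72 ÷ 7 = 10 full weeks with remainder 2, so 10 more Mondays after the first → 11.

11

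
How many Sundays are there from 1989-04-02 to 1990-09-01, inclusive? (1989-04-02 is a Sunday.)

1989-04-02 is a Sunday; the first Sunday on or after it is 1989-04-02.
From 1989-04-02 to 1990-09-01: 273 + 244 = 517 days (rest of 1989, to 1990-09-01 in 1990).
517 ÷ 7 = 73 full weeks with remainder 6, so 73 more Sundays after the first → 74.

74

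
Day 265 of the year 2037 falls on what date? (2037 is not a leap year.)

January has 31 days (265 − 31 = 234 remain).
February has 28 days (234 − 28 = 206 remain).
March has 31 days (206 − 31 = 175 remain).
April has 30 days (175 − 30 = 145 remain).
May has 31 days (145 − 31 = 114 remain).
June has 30 days (114 − 30 = 84 remain).
July has 31 days (84 − 31 = 53 remain).
August has 31 days (53 − 31 = 22 remain).
22 into September → September 22.

22 September 2037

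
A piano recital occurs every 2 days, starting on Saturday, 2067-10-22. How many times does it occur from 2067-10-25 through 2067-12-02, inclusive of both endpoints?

19

Occurrences land 2·i days after 2067-10-22 for i = 0, 1, 2, …
2067-10-25 is 3 days after the start; 3 ÷ 2 = 1 remainder 1; since the remainder is 1, round up to i = 2. First occurrence in the window: #3 on 2067-10-26 (2×2 = 4 days in).
2067-12-02 is 41 days after the start; 41 ÷ 2 = 20 remainder 1. Last occurrence in the window: #21 on 2067-12-01.
Occurrences #3 through #21: 19 in total.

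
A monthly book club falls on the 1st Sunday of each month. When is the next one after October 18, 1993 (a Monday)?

October 1993 starts on a Friday, so its 1st Sunday is October 3, 1993 (2 days in).
That is not after October 18, 1993, so look at November 1993.
November 1993 starts on a Monday, so its 1st Sunday is November 7, 1993 (6 days in).

November 7, 1993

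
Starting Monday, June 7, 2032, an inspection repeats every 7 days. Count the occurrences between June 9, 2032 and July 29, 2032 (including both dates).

Occurrences land 7·i days after June 7, 2032 for i = 0, 1, 2, …
June 9, 2032 is 2 days after the start; 2 ÷ 7 = 0 remainder 2; since the remainder is 2, round up to i = 1. First occurrence in the window: #2 on June 14, 2032 (1×7 = 7 days in).
July 29, 2032 is 52 days after the start; 52 ÷ 7 = 7 remainder 3. Last occurrence in the window: #8 on July 26, 2032.
Occurrences #2 through #8: 7 in total.

7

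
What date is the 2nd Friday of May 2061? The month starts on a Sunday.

May 2061 begins on a Sunday, so the first Friday is May 6 (5 days later).
The 2nd Friday is 1 weeks later: 6 + 7 = 13.

May 13, 2061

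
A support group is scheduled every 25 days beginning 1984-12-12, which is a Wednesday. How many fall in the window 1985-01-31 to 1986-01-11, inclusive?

14

Occurrences land 25·i days after 1984-12-12 for i = 0, 1, 2, …
1985-01-31 is 50 days after the start; 50 ÷ 25 = 2 remainder 0. First occurrence in the window: #3 on 1985-01-31 (2×25 = 50 days in).
1986-01-11 is 395 days after the start; 395 ÷ 25 = 15 remainder 20. Last occurrence in the window: #16 on 1985-12-22.
Occurrences #3 through #16: 14 in total.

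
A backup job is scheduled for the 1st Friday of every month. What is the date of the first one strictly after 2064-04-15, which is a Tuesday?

April 2064 starts on a Tuesday, so its 1st Friday is 2064-04-04 (3 days in).
That is not after 2064-04-15, so look at May 2064.
May 2064 starts on a Thursday, so its 1st Friday is 2064-05-02 (1 day in).

2064-05-02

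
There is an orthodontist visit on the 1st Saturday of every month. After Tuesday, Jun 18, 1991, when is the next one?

Jul 6, 1991

Jun 1991 starts on a Saturday, so its 1st Saturday is Jun 1, 1991.
That is not after Jun 18, 1991, so look at Jul 1991.
Jul 1991 starts on a Monday, so its 1st Saturday is Jul 6, 1991 (5 days in).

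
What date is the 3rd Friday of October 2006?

October 20, 2006

October 2006 begins on a Sunday, so the first Friday is October 6 (5 days later).
The 3rd Friday is 2 weeks later: 6 + 14 = 20.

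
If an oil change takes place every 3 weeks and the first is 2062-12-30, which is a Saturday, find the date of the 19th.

The 19th occurrence is 18 intervals after the first: 18 × 21 = 378 days after 2062-12-30.
December has 31 days — 1 day to the end of December leaves 377.
January has 31 days (346 left).
February has 28 days (318 left).
March has 31 days (287 left).
April has 30 days (257 left).
May has 31 days (226 left).
June has 30 days (196 left).
July has 31 days (165 left).
August has 31 days (134 left).
September has 30 days (104 left).
October has 31 days (73 left).
November has 30 days (43 left).
December has 31 days (12 left).
12 days into January → 2064-01-12.

2064-01-12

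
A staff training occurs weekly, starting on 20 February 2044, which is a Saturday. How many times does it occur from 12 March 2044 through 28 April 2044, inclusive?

Occurrences land 7·i days after 20 February 2044 for i = 0, 1, 2, …
12 March 2044 is 21 days after the start; 21 ÷ 7 = 3 remainder 0. First occurrence in the window: #4 on 12 March 2044 (3×7 = 21 days in).
28 April 2044 is 68 days after the start; 68 ÷ 7 = 9 remainder 5. Last occurrence in the window: #10 on 23 April 2044.
Occurrences #4 through #10: 7 in total.

7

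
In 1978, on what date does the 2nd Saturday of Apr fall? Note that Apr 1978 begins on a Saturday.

Apr 1978 begins on a Saturday, so the first Saturday is Apr 1.
The 2nd Saturday is 1 weeks later: 1 + 7 = 8.

Apr 8, 1978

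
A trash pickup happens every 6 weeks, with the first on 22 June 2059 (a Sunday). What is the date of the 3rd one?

14 September 2059

The 3rd occurrence is 2 intervals after the first: 2 × 42 = 84 days after 22 June 2059.
June has 30 days — 8 days to the end of June leaves 76.
July has 31 days (45 left).
August has 31 days (14 left).
14 days into September → 14 September 2059.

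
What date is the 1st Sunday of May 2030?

May 2030 begins on a Wednesday, so the first Sunday is May 5 (4 days later).

5 May 2030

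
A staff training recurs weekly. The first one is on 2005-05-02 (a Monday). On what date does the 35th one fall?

The 35th occurrence is 34 intervals after the first: 34 × 7 = 238 days after 2005-05-02.
May has 31 days — 29 days to the end of May leaves 209.
June has 30 days (179 left).
July has 31 days (148 left).
August has 31 days (117 left).
September has 30 days (87 left).
October has 31 days (56 left).
November has 30 days (26 left).
26 days into December → 2005-12-26.

2005-12-26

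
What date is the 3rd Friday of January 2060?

The first Friday of January 2060 is January 2.
The 3rd Friday is 2 weeks later: 2 + 14 = 16.

January 16, 2060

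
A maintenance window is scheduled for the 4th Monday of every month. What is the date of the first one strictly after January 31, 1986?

January 1986 starts on a Wednesday; its first Monday is the 6th, so the 4th Monday is the 27th — January 27, 1986.
That is not after January 31, 1986, so look at February 1986.
February 1986 starts on a Saturday; its first Monday is the 3rd, so the 4th Monday is the 24th — February 24, 1986.

February 24, 1986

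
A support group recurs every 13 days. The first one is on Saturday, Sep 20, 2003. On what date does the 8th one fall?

The 8th occurrence is 7 intervals after the first: 7 × 13 = 91 days after Sep 20, 2003.
Sep has 30 days — 10 days to the end of Sep leaves 81.
Oct has 31 days (50 left).
Nov has 30 days (20 left).
20 days into Dec → Dec 20, 2003.

Dec 20, 2003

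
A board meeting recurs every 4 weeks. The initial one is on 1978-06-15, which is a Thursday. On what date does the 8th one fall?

1978-12-28

The 8th occurrence is 7 intervals after the first: 7 × 28 = 196 days after 1978-06-15.
June has 30 days — 15 days to the end of June leaves 181.
July has 31 days (150 left).
August has 31 days (119 left).
September has 30 days (89 left).
October has 31 days (58 left).
November has 30 days (28 left).
28 days into December → 1978-12-28.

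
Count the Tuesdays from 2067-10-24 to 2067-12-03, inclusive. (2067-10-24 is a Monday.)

6

2067-10-24 is a Monday; the first Tuesday on or after it is 2067-10-25 (1 day later).
From 2067-10-25 to 2067-12-03: 6 + 30 + 3 = 39 days (rest of October, November, December).
39 ÷ 7 = 5 full weeks with remainder 4, so 5 more Tuesdays after the first → 6.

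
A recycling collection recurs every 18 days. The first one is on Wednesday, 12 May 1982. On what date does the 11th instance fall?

8 November 1982

The 11th occurrence is 10 intervals after the first: 10 × 18 = 180 days after 12 May 1982.
May has 31 days — 19 days to the end of May leaves 161.
June has 30 days (131 left).
July has 31 days (100 left).
August has 31 days (69 left).
September has 30 days (39 left).
October has 31 days (8 left).
8 days into November → 8 November 1982.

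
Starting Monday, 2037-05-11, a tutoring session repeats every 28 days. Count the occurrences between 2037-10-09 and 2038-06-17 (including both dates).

Occurrences land 28·i days after 2037-05-11 for i = 0, 1, 2, …
2037-10-09 is 151 days after the start; 151 ÷ 28 = 5 remainder 11; since the remainder is 11, round up to i = 6. First occurrence in the window: #7 on 2037-10-26 (6×28 = 168 days in).
2038-06-17 is 402 days after the start; 402 ÷ 28 = 14 remainder 10. Last occurrence in the window: #15 on 2038-06-07.
Occurrences #7 through #15: 9 in total.

9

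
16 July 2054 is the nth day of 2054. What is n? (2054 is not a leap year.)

197

Days in months before July: 31 + 28 + 31 + 30 + 31 + 30 = 181.
Plus 16 days into July → day 197.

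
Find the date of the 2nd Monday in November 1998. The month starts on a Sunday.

November 1998 begins on a Sunday, so the first Monday is November 2 (1 day later).
The 2nd Monday is 1 weeks later: 2 + 7 = 9.

1998-11-09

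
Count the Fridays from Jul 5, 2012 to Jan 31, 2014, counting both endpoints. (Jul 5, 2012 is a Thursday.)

83

Jul 5, 2012 is a Thursday; the first Friday on or after it is Jul 6, 2012 (1 day later).
From Jul 6, 2012 to Jan 31, 2014: 178 + 365 + 31 = 574 days (rest of 2012, 2013, to Jan 31, 2014 in 2014).
574 ÷ 7 = 82 full weeks with remainder 0, so 82 more Fridays after the first → 83.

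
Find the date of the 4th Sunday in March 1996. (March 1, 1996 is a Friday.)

March 1996 begins on a Friday, so the first Sunday is March 3 (2 days later).
The 4th Sunday is 3 weeks later: 3 + 21 = 24.

1996-03-24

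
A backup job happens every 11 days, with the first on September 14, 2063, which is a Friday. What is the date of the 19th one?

The 19th occurrence is 18 intervals after the first: 18 × 11 = 198 days after September 14, 2063.
September has 30 days — 16 days to the end of September leaves 182.
October has 31 days (151 left).
November has 30 days (121 left).
December has 31 days (90 left).
January has 31 days (59 left).
February has 29 days (30 left).
30 days into March → March 30, 2064.

March 30, 2064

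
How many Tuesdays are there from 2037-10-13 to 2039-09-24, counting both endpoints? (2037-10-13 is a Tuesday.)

2037-10-13 is a Tuesday; the first Tuesday on or after it is 2037-10-13.
From 2037-10-13 to 2039-09-24: 79 + 365 + 267 = 711 days (rest of 2037, 2038, to 2039-09-24 in 2039).
711 ÷ 7 = 101 full weeks with remainder 4, so 101 more Tuesdays after the first → 102.

102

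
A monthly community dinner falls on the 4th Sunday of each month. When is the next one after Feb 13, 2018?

Feb 25, 2018

Feb 2018 starts on a Thursday; its first Sunday is the 4th, so the 4th Sunday is the 25th — Feb 25, 2018.
Feb 25, 2018 is after Feb 13, 2018, so that is the next one.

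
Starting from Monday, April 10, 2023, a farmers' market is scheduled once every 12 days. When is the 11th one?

August 8, 2023

The 11th occurrence is 10 intervals after the first: 10 × 12 = 120 days after April 10, 2023.
April has 30 days — 20 days to the end of April leaves 100.
May has 31 days (69 left).
June has 30 days (39 left).
July has 31 days (8 left).
8 days into August → August 8, 2023.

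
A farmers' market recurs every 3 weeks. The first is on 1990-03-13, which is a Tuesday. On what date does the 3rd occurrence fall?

1990-04-24

The 3rd occurrence is 2 intervals after the first: 2 × 21 = 42 days after 1990-03-13.
March has 31 days — 18 days to the end of March leaves 24.
24 days into April → 1990-04-24.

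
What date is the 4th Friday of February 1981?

February 1981 begins on a Sunday, so the first Friday is February 6 (5 days later).
The 4th Friday is 3 weeks later: 6 + 21 = 27.

1981-02-27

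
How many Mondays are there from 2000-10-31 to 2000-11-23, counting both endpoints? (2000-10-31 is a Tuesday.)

2000-10-31 is a Tuesday; the first Monday on or after it is 2000-11-06 (6 days later).
From 2000-11-06 to 2000-11-23 is 23 − 6 = 17 days.
17 ÷ 7 = 2 full weeks with remainder 3, so 2 more Mondays after the first → 3.

3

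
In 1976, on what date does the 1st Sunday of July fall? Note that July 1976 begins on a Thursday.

July 4, 1976

July 1976 begins on a Thursday, so the first Sunday is July 4 (3 days later).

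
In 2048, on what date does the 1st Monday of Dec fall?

Dec 7, 2048

Dec 2048 begins on a Tuesday, so the first Monday is Dec 7 (6 days later).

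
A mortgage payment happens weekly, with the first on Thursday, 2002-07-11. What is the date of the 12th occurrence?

The 12th occurrence is 11 intervals after the first: 11 × 7 = 77 days after 2002-07-11.
July has 31 days — 20 days to the end of July leaves 57.
August has 31 days (26 left).
26 days into September → 2002-09-26.

2002-09-26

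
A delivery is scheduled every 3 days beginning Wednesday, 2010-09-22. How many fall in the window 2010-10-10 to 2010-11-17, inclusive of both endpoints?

Occurrences land 3·i days after 2010-09-22 for i = 0, 1, 2, …
2010-10-10 is 18 days after the start; 18 ÷ 3 = 6 remainder 0. First occurrence in the window: #7 on 2010-10-10 (6×3 = 18 days in).
2010-11-17 is 56 days after the start; 56 ÷ 3 = 18 remainder 2. Last occurrence in the window: #19 on 2010-11-15.
Occurrences #7 through #19: 13 in total.

13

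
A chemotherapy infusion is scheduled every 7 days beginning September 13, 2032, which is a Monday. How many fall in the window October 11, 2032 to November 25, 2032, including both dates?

Occurrences land 7·i days after September 13, 2032 for i = 0, 1, 2, …
October 11, 2032 is 28 days after the start; 28 ÷ 7 = 4 remainder 0. First occurrence in the window: #5 on October 11, 2032 (4×7 = 28 days in).
November 25, 2032 is 73 days after the start; 73 ÷ 7 = 10 remainder 3. Last occurrence in the window: #11 on November 22, 2032.
Occurrences #5 through #11: 7 in total.

7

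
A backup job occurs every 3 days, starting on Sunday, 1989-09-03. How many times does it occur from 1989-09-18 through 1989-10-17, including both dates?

Occurrences land 3·i days after 1989-09-03 for i = 0, 1, 2, …
1989-09-18 is 15 days after the start; 15 ÷ 3 = 5 remainder 0. First occurrence in the window: #6 on 1989-09-18 (5×3 = 15 days in).
1989-10-17 is 44 days after the start; 44 ÷ 3 = 14 remainder 2. Last occurrence in the window: #15 on 1989-10-15.
Occurrences #6 through #15: 10 in total.

10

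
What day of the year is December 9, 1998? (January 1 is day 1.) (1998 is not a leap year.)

343

Days in months before December: 31 + 28 + 31 + 30 + 31 + 30 + 31 + 31 + 30 + 31 + 30 = 334.
Plus 9 days into December → day 343.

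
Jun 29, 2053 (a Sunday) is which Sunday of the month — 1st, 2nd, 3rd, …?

Day 29 falls in week ⌈29/7⌉ of the month.
Days 1–7 hold the 1st Sunday, 8–14 the 2nd, 15–21 the 3rd, 22–28 the 4th, 29–31 the 5th.
29 is in the range for the 5th.

5th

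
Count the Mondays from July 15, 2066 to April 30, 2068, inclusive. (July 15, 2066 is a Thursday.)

July 15, 2066 is a Thursday; the first Monday on or after it is July 19, 2066 (4 days later).
From July 19, 2066 to April 30, 2068: 165 + 365 + 121 = 651 days (rest of 2066, 2067, to April 30, 2068 in 2068).
651 ÷ 7 = 93 full weeks with remainder 0, so 93 more Mondays after the first → 94.

94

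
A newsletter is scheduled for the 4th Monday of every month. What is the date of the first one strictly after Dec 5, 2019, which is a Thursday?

Dec 2019 starts on a Sunday; its first Monday is the 2nd, so the 4th Monday is the 23rd — Dec 23, 2019.
Dec 23, 2019 is after Dec 5, 2019, so that is the next one.

Dec 23, 2019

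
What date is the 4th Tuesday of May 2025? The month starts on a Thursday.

May 2025 begins on a Thursday, so the first Tuesday is May 6 (5 days later).
The 4th Tuesday is 3 weeks later: 6 + 21 = 27.

May 27, 2025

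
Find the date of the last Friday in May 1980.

The first Friday of May 1980 is May 2.
May 1980 has 31 days. Adding weeks: 2, 9, 16, 23, 30 — the last one ≤ 31 is the 30th.

May 30, 1980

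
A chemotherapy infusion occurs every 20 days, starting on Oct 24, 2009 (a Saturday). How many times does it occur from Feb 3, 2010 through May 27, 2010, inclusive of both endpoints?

Occurrences land 20·i days after Oct 24, 2009 for i = 0, 1, 2, …
Feb 3, 2010 is 102 days after the start; 102 ÷ 20 = 5 remainder 2; since the remainder is 2, round up to i = 6. First occurrence in the window: #7 on Feb 21, 2010 (6×20 = 120 days in).
May 27, 2010 is 215 days after the start; 215 ÷ 20 = 10 remainder 15. Last occurrence in the window: #11 on May 12, 2010.
Occurrences #7 through #11: 5 in total.

5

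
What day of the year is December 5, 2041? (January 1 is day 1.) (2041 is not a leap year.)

339

Days in months before December: 31 + 28 + 31 + 30 + 31 + 30 + 31 + 31 + 30 + 31 + 30 = 334.
Plus 5 days into December → day 339.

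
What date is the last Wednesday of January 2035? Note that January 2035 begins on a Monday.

31 January 2035

January 2035 begins on a Monday, so the first Wednesday is January 3 (2 days later).
January 2035 has 31 days. Adding weeks: 3, 10, 17, 24, 31 — the last one ≤ 31 is the 31st.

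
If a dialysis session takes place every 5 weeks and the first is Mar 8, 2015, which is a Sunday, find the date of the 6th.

Aug 30, 2015

The 6th occurrence is 5 intervals after the first: 5 × 35 = 175 days after Mar 8, 2015.
Mar has 31 days — 23 days to the end of Mar leaves 152.
Apr has 30 days (122 left).
May has 31 days (91 left).
Jun has 30 days (61 left).
Jul has 31 days (30 left).
30 days into Aug → Aug 30, 2015.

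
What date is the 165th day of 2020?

Jan has 31 days (165 − 31 = 134 remain).
Feb has 29 days (134 − 29 = 105 remain).
Mar has 31 days (105 − 31 = 74 remain).
Apr has 30 days (74 − 30 = 44 remain).
May has 31 days (44 − 31 = 13 remain).
13 into Jun → Jun 13.

Jun 13, 2020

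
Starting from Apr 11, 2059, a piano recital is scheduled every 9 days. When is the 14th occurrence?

The 14th occurrence is 13 intervals after the first: 13 × 9 = 117 days after Apr 11, 2059.
Apr has 30 days — 19 days to the end of Apr leaves 98.
May has 31 days (67 left).
Jun has 30 days (37 left).
Jul has 31 days (6 left).
6 days into Aug → Aug 6, 2059.

Aug 6, 2059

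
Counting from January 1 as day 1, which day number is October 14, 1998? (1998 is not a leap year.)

Days in months before October: 31 + 28 + 31 + 30 + 31 + 30 + 31 + 31 + 30 = 273.
Plus 14 days into October → day 287.

287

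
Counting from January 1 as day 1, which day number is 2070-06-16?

167

Days in months before June: 31 + 28 + 31 + 30 + 31 = 151.
Plus 16 days into June → day 167.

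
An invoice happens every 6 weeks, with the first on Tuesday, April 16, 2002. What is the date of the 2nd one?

The 2nd occurrence is 1 interval after the first: 1 × 42 = 42 days after April 16, 2002.
April has 30 days — 14 days to the end of April leaves 28.
28 days into May → May 28, 2002.

May 28, 2002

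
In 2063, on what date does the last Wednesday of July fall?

July 2063 begins on a Sunday, so the first Wednesday is July 4 (3 days later).
July 2063 has 31 days. Adding weeks: 4, 11, 18, 25 — the last one ≤ 31 is the 25th.

2063-07-25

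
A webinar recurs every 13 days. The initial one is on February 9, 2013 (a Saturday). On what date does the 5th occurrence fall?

April 2, 2013

The 5th occurrence is 4 intervals after the first: 4 × 13 = 52 days after February 9, 2013.
February has 28 days — 19 days to the end of February leaves 33.
March has 31 days (2 left).
2 days into April → April 2, 2013.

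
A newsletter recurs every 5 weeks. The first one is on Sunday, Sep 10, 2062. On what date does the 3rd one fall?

The 3rd occurrence is 2 intervals after the first: 2 × 35 = 70 days after Sep 10, 2062.
Sep has 30 days — 20 days to the end of Sep leaves 50.
Oct has 31 days (19 left).
19 days into Nov → Nov 19, 2062.

Nov 19, 2062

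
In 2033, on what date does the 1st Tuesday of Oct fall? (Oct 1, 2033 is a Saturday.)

Oct 4, 2033

Oct 2033 begins on a Saturday, so the first Tuesday is Oct 4 (3 days later).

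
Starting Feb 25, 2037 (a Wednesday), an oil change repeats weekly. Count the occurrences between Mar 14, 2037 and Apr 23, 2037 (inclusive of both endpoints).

Occurrences land 7·i days after Feb 25, 2037 for i = 0, 1, 2, …
Mar 14, 2037 is 17 days after the start; 17 ÷ 7 = 2 remainder 3; since the remainder is 3, round up to i = 3. First occurrence in the window: #4 on Mar 18, 2037 (3×7 = 21 days in).
Apr 23, 2037 is 57 days after the start; 57 ÷ 7 = 8 remainder 1. Last occurrence in the window: #9 on Apr 22, 2037.
Occurrences #4 through #9: 6 in total.

6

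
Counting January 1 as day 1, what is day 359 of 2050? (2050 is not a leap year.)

December 25, 2050

January has 31 days (359 − 31 = 328 remain).
February has 28 days (328 − 28 = 300 remain).
March has 31 days (300 − 31 = 269 remain).
April has 30 days (269 − 30 = 239 remain).
May has 31 days (239 − 31 = 208 remain).
June has 30 days (208 − 30 = 178 remain).
July has 31 days (178 − 31 = 147 remain).
August has 31 days (147 − 31 = 116 remain).
September has 30 days (116 − 30 = 86 remain).
October has 31 days (86 − 31 = 55 remain).
November has 30 days (55 − 30 = 25 remain).
25 into December → December 25.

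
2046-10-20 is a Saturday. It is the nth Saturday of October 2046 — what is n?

Day 20 falls in week ⌈20/7⌉ of the month.
Days 1–7 hold the 1st Saturday, 8–14 the 2nd, 15–21 the 3rd, 22–28 the 4th, 29–31 the 5th.
20 is in the range for the 3rd.

3rd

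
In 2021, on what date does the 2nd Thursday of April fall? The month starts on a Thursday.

8 April 2021

April 2021 begins on a Thursday, so the first Thursday is April 1.
The 2nd Thursday is 1 weeks later: 1 + 7 = 8.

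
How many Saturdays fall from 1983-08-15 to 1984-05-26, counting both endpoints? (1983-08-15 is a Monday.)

1983-08-15 is a Monday; the first Saturday on or after it is 1983-08-20 (5 days later).
From 1983-08-20 to 1984-05-26: 11 + 30 + 31 + 30 + 31 + 31 + 29 + 31 + 30 + 26 = 280 days (rest of August, September, October, November, December, January, February, March, April, May).
280 ÷ 7 = 40 full weeks with remainder 0, so 40 more Saturdays after the first → 41.

41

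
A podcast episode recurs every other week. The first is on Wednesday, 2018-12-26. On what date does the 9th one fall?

The 9th occurrence is 8 intervals after the first: 8 × 14 = 112 days after 2018-12-26.
December has 31 days — 5 days to the end of December leaves 107.
January has 31 days (76 left).
February has 28 days (48 left).
March has 31 days (17 left).
17 days into April → 2019-04-17.

2019-04-17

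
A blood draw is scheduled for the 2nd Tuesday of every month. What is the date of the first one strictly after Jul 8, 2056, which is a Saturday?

Jul 2056 starts on a Saturday; its first Tuesday is the 4th, so the 2nd Tuesday is the 11th — Jul 11, 2056.
Jul 11, 2056 is after Jul 8, 2056, so that is the next one.

Jul 11, 2056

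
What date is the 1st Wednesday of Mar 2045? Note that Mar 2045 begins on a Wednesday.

Mar 1, 2045

Mar 2045 begins on a Wednesday, so the first Wednesday is Mar 1.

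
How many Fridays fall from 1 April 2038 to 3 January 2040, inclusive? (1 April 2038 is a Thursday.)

92

1 April 2038 is a Thursday; the first Friday on or after it is 2 April 2038 (1 day later).
From 2 April 2038 to 3 January 2040: 273 + 365 + 3 = 641 days (rest of 2038, 2039, to 3 January 2040 in 2040).
641 ÷ 7 = 91 full weeks with remainder 4, so 91 more Fridays after the first → 92.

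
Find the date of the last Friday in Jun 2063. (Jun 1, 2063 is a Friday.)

Jun 2063 begins on a Friday, so the first Friday is Jun 1.
Jun 2063 has 30 days. Adding weeks: 1, 8, 15, 22, 29 — the last one ≤ 30 is the 29th.

Jun 29, 2063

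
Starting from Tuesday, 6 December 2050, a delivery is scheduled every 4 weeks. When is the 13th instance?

The 13th occurrence is 12 intervals after the first: 12 × 28 = 336 days after 6 December 2050.
December has 31 days — 25 days to the end of December leaves 311.
January has 31 days (280 left).
February has 28 days (252 left).
March has 31 days (221 left).
April has 30 days (191 left).
May has 31 days (160 left).
June has 30 days (130 left).
July has 31 days (99 left).
August has 31 days (68 left).
September has 30 days (38 left).
October has 31 days (7 left).
7 days into November → 7 November 2051.

7 November 2051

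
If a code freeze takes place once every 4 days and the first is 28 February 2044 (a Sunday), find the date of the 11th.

8 April 2044

The 11th occurrence is 10 intervals after the first: 10 × 4 = 40 days after 28 February 2044.
February has 29 days — 1 day to the end of February leaves 39.
March has 31 days (8 left).
8 days into April → 8 April 2044.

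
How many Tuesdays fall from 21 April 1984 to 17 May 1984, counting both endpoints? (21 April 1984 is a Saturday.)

4

21 April 1984 is a Saturday; the first Tuesday on or after it is 24 April 1984 (3 days later).
From 24 April 1984 to 17 May 1984: 6 + 17 = 23 days (rest of April, May).
23 ÷ 7 = 3 full weeks with remainder 2, so 3 more Tuesdays after the first → 4.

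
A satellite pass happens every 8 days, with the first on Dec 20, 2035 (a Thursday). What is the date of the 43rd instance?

Nov 20, 2036

The 43rd occurrence is 42 intervals after the first: 42 × 8 = 336 days after Dec 20, 2035.
Dec has 31 days — 11 days to the end of Dec leaves 325.
Jan has 31 days (294 left).
Feb has 29 days (265 left).
Mar has 31 days (234 left).
Apr has 30 days (204 left).
May has 31 days (173 left).
Jun has 30 days (143 left).
Jul has 31 days (112 left).
Aug has 31 days (81 left).
Sep has 30 days (51 left).
Oct has 31 days (20 left).
20 days into Nov → Nov 20, 2036.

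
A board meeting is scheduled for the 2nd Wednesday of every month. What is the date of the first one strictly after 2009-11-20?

November 2009 starts on a Sunday; its first Wednesday is the 4th, so the 2nd Wednesday is the 11th — 2009-11-11.
That is not after 2009-11-20, so look at December 2009.
December 2009 starts on a Tuesday; its first Wednesday is the 2nd, so the 2nd Wednesday is the 9th — 2009-12-09.

2009-12-09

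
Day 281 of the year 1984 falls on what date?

Oct 7, 1984

Jan has 31 days (281 − 31 = 250 remain).
Feb has 29 days (250 − 29 = 221 remain).
Mar has 31 days (221 − 31 = 190 remain).
Apr has 30 days (190 − 30 = 160 remain).
May has 31 days (160 − 31 = 129 remain).
Jun has 30 days (129 − 30 = 99 remain).
Jul has 31 days (99 − 31 = 68 remain).
Aug has 31 days (68 − 31 = 37 remain).
Sep has 30 days (37 − 30 = 7 remain).
7 into Oct → Oct 7.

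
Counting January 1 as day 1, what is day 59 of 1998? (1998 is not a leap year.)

Jan has 31 days (59 − 31 = 28 remain).
28 into Feb → Feb 28.

Feb 28, 1998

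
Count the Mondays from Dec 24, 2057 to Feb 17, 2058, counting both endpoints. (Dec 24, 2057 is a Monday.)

Dec 24, 2057 is a Monday; the first Monday on or after it is Dec 24, 2057.
From Dec 24, 2057 to Feb 17, 2058: 7 + 31 + 17 = 55 days (rest of Dec, Jan, Feb).
55 ÷ 7 = 7 full weeks with remainder 6, so 7 more Mondays after the first → 8.

8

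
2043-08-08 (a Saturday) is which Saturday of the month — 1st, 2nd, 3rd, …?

2nd

Day 8 falls in week ⌈8/7⌉ of the month.
Days 1–7 hold the 1st Saturday, 8–14 the 2nd, 15–21 the 3rd, 22–28 the 4th, 29–31 the 5th.
8 is in the range for the 2nd.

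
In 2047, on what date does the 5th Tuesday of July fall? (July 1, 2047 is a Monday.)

30 July 2047

July 2047 begins on a Monday, so the first Tuesday is July 2 (1 day later).
The 5th Tuesday is 4 weeks later: 2 + 28 = 30.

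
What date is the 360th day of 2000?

December 25, 2000

January has 31 days (360 − 31 = 329 remain).
February has 29 days (329 − 29 = 300 remain).
March has 31 days (300 − 31 = 269 remain).
April has 30 days (269 − 30 = 239 remain).
May has 31 days (239 − 31 = 208 remain).
June has 30 days (208 − 30 = 178 remain).
July has 31 days (178 − 31 = 147 remain).
August has 31 days (147 − 31 = 116 remain).
September has 30 days (116 − 30 = 86 remain).
October has 31 days (86 − 31 = 55 remain).
November has 30 days (55 − 30 = 25 remain).
25 into December → December 25.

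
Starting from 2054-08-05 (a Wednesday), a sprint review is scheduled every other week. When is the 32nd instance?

The 32nd occurrence is 31 intervals after the first: 31 × 14 = 434 days after 2054-08-05.
August has 31 days — 26 days to the end of August leaves 408.
From end of August to end of 2054 is 122 days (286 left).
January has 31 days (255 left).
February has 28 days (227 left).
March has 31 days (196 left).
April has 30 days (166 left).
May has 31 days (135 left).
June has 30 days (105 left).
July has 31 days (74 left).
August has 31 days (43 left).
September has 30 days (13 left).
13 days into October → 2055-10-13.

2055-10-13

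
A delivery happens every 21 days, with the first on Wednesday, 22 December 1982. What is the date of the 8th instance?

The 8th occurrence is 7 intervals after the first: 7 × 21 = 147 days after 22 December 1982.
December has 31 days — 9 days to the end of December leaves 138.
January has 31 days (107 left).
February has 28 days (79 left).
March has 31 days (48 left).
April has 30 days (18 left).
18 days into May → 18 May 1983.

18 May 1983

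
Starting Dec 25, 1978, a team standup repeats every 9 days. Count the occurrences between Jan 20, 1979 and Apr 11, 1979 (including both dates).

9

Occurrences land 9·i days after Dec 25, 1978 for i = 0, 1, 2, …
Jan 20, 1979 is 26 days after the start; 26 ÷ 9 = 2 remainder 8; since the remainder is 8, round up to i = 3. First occurrence in the window: #4 on Jan 21, 1979 (3×9 = 27 days in).
Apr 11, 1979 is 107 days after the start; 107 ÷ 9 = 11 remainder 8. Last occurrence in the window: #12 on Apr 3, 1979.
Occurrences #4 through #12: 9 in total.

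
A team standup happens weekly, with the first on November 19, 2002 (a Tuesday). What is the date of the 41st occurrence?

August 26, 2003

The 41st occurrence is 40 intervals after the first: 40 × 7 = 280 days after November 19, 2002.
November has 30 days — 11 days to the end of November leaves 269.
December has 31 days (238 left).
January has 31 days (207 left).
February has 28 days (179 left).
March has 31 days (148 left).
April has 30 days (118 left).
May has 31 days (87 left).
June has 30 days (57 left).
July has 31 days (26 left).
26 days into August → August 26, 2003.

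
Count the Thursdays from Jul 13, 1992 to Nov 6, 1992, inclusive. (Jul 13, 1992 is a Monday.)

Jul 13, 1992 is a Monday; the first Thursday on or after it is Jul 16, 1992 (3 days later).
From Jul 16, 1992 to Nov 6, 1992: 15 + 31 + 30 + 31 + 6 = 113 days (rest of Jul, Aug, Sep, Oct, Nov).
113 ÷ 7 = 16 full weeks with remainder 1, so 16 more Thursdays after the first → 17.

17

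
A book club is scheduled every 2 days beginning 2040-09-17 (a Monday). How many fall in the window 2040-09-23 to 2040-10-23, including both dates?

Occurrences land 2·i days after 2040-09-17 for i = 0, 1, 2, …
2040-09-23 is 6 days after the start; 6 ÷ 2 = 3 remainder 0. First occurrence in the window: #4 on 2040-09-23 (3×2 = 6 days in).
2040-10-23 is 36 days after the start; 36 ÷ 2 = 18 remainder 0. Last occurrence in the window: #19 on 2040-10-23.
Occurrences #4 through #19: 16 in total.

16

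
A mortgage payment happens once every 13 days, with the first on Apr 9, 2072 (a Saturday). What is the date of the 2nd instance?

Apr 22, 2072

The 2nd occurrence is 1 interval after the first: 1 × 13 = 13 days after Apr 9, 2072.
13 days later is Apr 22, 2072.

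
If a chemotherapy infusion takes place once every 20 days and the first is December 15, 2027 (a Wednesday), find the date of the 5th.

The 5th occurrence is 4 intervals after the first: 4 × 20 = 80 days after December 15, 2027.
December has 31 days — 16 days to the end of December leaves 64.
January has 31 days (33 left).
February has 29 days (4 left).
4 days into March → March 4, 2028.

March 4, 2028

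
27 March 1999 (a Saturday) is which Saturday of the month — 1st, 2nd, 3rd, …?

4th

Day 27 falls in week ⌈27/7⌉ of the month.
Days 1–7 hold the 1st Saturday, 8–14 the 2nd, 15–21 the 3rd, 22–28 the 4th, 29–31 the 5th.
27 is in the range for the 4th.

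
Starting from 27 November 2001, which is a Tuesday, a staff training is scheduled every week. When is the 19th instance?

The 19th occurrence is 18 intervals after the first: 18 × 7 = 126 days after 27 November 2001.
November has 30 days — 3 days to the end of November leaves 123.
December has 31 days (92 left).
January has 31 days (61 left).
February has 28 days (33 left).
March has 31 days (2 left).
2 days into April → 2 April 2002.

2 April 2002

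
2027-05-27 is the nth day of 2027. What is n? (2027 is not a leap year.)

Days in months before May: 31 + 28 + 31 + 30 = 120.
Plus 27 days into May → day 147.

147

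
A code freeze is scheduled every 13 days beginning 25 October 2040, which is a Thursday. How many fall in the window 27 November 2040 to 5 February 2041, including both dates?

Occurrences land 13·i days after 25 October 2040 for i = 0, 1, 2, …
27 November 2040 is 33 days after the start; 33 ÷ 13 = 2 remainder 7; since the remainder is 7, round up to i = 3. First occurrence in the window: #4 on 3 December 2040 (3×13 = 39 days in).
5 February 2041 is 103 days after the start; 103 ÷ 13 = 7 remainder 12. Last occurrence in the window: #8 on 24 January 2041.
Occurrences #4 through #8: 5 in total.

5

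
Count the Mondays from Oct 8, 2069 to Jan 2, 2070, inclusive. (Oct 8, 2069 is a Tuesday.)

12

Oct 8, 2069 is a Tuesday; the first Monday on or after it is Oct 14, 2069 (6 days later).
From Oct 14, 2069 to Jan 2, 2070: 17 + 30 + 31 + 2 = 80 days (rest of Oct, Nov, Dec, Jan).
80 ÷ 7 = 11 full weeks with remainder 3, so 11 more Mondays after the first → 12.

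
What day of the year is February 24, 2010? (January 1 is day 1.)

Days in months before February: 31 = 31.
Plus 24 days into February → day 55.

55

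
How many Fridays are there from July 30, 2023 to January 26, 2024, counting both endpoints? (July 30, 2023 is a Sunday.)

July 30, 2023 is a Sunday; the first Friday on or after it is August 4, 2023 (5 days later).
From August 4, 2023 to January 26, 2024: 27 + 30 + 31 + 30 + 31 + 26 = 175 days (rest of August, September, October, November, December, January).
175 ÷ 7 = 25 full weeks with remainder 0, so 25 more Fridays after the first → 26.

26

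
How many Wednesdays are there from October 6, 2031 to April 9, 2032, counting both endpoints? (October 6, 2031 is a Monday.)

27

October 6, 2031 is a Monday; the first Wednesday on or after it is October 8, 2031 (2 days later).
From October 8, 2031 to April 9, 2032: 23 + 30 + 31 + 31 + 29 + 31 + 9 = 184 days (rest of October, November, December, January, February, March, April).
184 ÷ 7 = 26 full weeks with remainder 2, so 26 more Wednesdays after the first → 27.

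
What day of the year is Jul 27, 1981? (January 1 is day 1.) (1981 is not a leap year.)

208

Days in months before Jul: 31 + 28 + 31 + 30 + 31 + 30 = 181.
Plus 27 days into Jul → day 208.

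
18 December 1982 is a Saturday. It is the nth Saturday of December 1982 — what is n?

3rd

Day 18 falls in week ⌈18/7⌉ of the month.
Days 1–7 hold the 1st Saturday, 8–14 the 2nd, 15–21 the 3rd, 22–28 the 4th, 29–31 the 5th.
18 is in the range for the 3rd.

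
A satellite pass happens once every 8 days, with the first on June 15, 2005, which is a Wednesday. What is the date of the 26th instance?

January 1, 2006

The 26th occurrence is 25 intervals after the first: 25 × 8 = 200 days after June 15, 2005.
June has 30 days — 15 days to the end of June leaves 185.
July has 31 days (154 left).
August has 31 days (123 left).
September has 30 days (93 left).
October has 31 days (62 left).
November has 30 days (32 left).
December has 31 days (1 left).
1 day into January → January 1, 2006.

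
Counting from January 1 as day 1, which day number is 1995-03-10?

69

Days in months before March: 31 + 28 = 59.
Plus 10 days into March → day 69.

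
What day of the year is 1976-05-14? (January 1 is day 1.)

Days in months before May: 31 + 29 + 31 + 30 = 121.
Plus 14 days into May → day 135.

135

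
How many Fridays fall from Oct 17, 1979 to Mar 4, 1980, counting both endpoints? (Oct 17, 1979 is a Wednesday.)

Oct 17, 1979 is a Wednesday; the first Friday on or after it is Oct 19, 1979 (2 days later).
From Oct 19, 1979 to Mar 4, 1980: 12 + 30 + 31 + 31 + 29 + 4 = 137 days (rest of Oct, Nov, Dec, Jan, Feb, Mar).
137 ÷ 7 = 19 full weeks with remainder 4, so 19 more Fridays after the first → 20.

20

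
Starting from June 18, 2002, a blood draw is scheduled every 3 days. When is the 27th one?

The 27th occurrence is 26 intervals after the first: 26 × 3 = 78 days after June 18, 2002.
June has 30 days — 12 days to the end of June leaves 66.
July has 31 days (35 left).
August has 31 days (4 left).
4 days into September → September 4, 2002.

September 4, 2002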